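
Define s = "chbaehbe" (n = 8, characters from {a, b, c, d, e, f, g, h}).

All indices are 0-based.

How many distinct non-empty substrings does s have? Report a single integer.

32

rank→(start, suffix):
  0 → (3, 'aehbe')
  1 → (2, 'baehbe')
  2 → (6, 'be')
  3 → (0, 'chbaehbe')
  4 → (7, 'e')
  5 → (4, 'ehbe')
  6 → (1, 'hbaehbe')
  7 → (5, 'hbe')

SA = [3, 2, 6, 0, 7, 4, 1, 5]
i: (SA[i-1],SA[i]) lcp shared
  1: (3,2) 0 ''
  2: (2,6) 1 'b'
  3: (6,0) 0 ''
  4: (0,7) 0 ''
  5: (7,4) 1 'e'
  6: (4,1) 0 ''
  7: (1,5) 2 'hb'

n(n+1)/2 = 8·9/2 = 36
Σ LCP = 0 + 0 + 1 + 0 + 0 + 1 + 0 + 2 = 4
distinct = 36 − 4 = 32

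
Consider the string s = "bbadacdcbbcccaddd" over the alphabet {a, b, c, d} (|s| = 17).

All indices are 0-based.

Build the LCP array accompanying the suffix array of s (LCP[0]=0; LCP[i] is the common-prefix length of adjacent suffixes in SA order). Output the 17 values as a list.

[0, 1, 2, 0, 1, 2, 1, 0, 1, 1, 2, 1, 0, 1, 1, 1, 2]

rank→(start, suffix):
  0 → (4, 'acdcbbcccaddd')
  1 → (2, 'adacdcbbcccaddd')
  2 → (13, 'addd')
  3 → (1, 'badacdcbbcccaddd')
  4 → (0, 'bbadacdcbbcccaddd')
  5 → (8, 'bbcccaddd')
  6 → (9, 'bcccaddd')
  7 → (12, 'caddd')
  8 → (7, 'cbbcccaddd')
  9 → (11, 'ccaddd')
  10 → (10, 'cccaddd')
  11 → (5, 'cdcbbcccaddd')
  12 → (16, 'd')
  13 → (3, 'dacdcbbcccaddd')
  14 → (6, 'dcbbcccaddd')
  15 → (15, 'dd')
  16 → (14, 'ddd')

SA = [4, 2, 13, 1, 0, 8, 9, 12, 7, 11, 10, 5, 16, 3, 6, 15, 14]
rank  pair      lcp
   1  s[4:],s[2:]  1  'a'
   2  s[2:],s[13:]  2  'ad'
   3  s[13:],s[1:]  0  ''
   4  s[1:],s[0:]  1  'b'
   5  s[0:],s[8:]  2  'bb'
   6  s[8:],s[9:]  1  'b'
   7  s[9:],s[12:]  0  ''
   8  s[12:],s[7:]  1  'c'
   9  s[7:],s[11:]  1  'c'
  10  s[11:],s[10:]  2  'cc'
  11  s[10:],s[5:]  1  'c'
  12  s[5:],s[16:]  0  ''
  13  s[16:],s[3:]  1  'd'
  14  s[3:],s[6:]  1  'd'
  15  s[6:],s[15:]  1  'd'
  16  s[15:],s[14:]  2  'dd'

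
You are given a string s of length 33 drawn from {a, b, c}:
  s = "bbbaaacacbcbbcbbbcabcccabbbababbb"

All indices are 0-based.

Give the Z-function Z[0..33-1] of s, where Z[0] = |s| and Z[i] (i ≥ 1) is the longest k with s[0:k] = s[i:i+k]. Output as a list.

Z[0]=33
i=1: i≥r, start 0; Z[1]=2 grow→box=[1,3)
i=2: min(r-i=1, Z[1]=2)=1; Z[2]=1
i=3: i≥r, start 0; Z[3]=0
i=4: i≥r, start 0; Z[4]=0
i=5: i≥r, start 0; Z[5]=0
i=6: i≥r, start 0; Z[6]=0
i=7: i≥r, start 0; Z[7]=0
i=8: i≥r, start 0; Z[8]=0
i=9: i≥r, start 0; Z[9]=1 grow→box=[9,10)
i=10: i≥r, start 0; Z[10]=0
i=11: i≥r, start 0; Z[11]=2 grow→box=[11,13)
i=12: min(r-i=1, Z[1]=2)=1; Z[12]=1
i=13: i≥r, start 0; Z[13]=0
i=14: i≥r, start 0; Z[14]=3 grow→box=[14,17)
i=15: min(r-i=2, Z[1]=2)=2; Z[15]=2
i=16: min(r-i=1, Z[2]=1)=1; Z[16]=1
i=17: i≥r, start 0; Z[17]=0
i=18: i≥r, start 0; Z[18]=0
i=19: i≥r, start 0; Z[19]=1 grow→box=[19,20)
i=20: i≥r, start 0; Z[20]=0
i=21: i≥r, start 0; Z[21]=0
i=22: i≥r, start 0; Z[22]=0
i=23: i≥r, start 0; Z[23]=0
i=24: i≥r, start 0; Z[24]=4 grow→box=[24,28)
i=25: min(r-i=3, Z[1]=2)=2; Z[25]=2
i=26: min(r-i=2, Z[2]=1)=1; Z[26]=1
i=27: min(r-i=1, Z[3]=0)=0; Z[27]=0
i=28: i≥r, start 0; Z[28]=1 grow→box=[28,29)
i=29: i≥r, start 0; Z[29]=0
i=30: i≥r, start 0; Z[30]=3 grow→box=[30,33)
i=31: min(r-i=2, Z[1]=2)=2; Z[31]=2
i=32: min(r-i=1, Z[2]=1)=1; Z[32]=1

[33, 2, 1, 0, 0, 0, 0, 0, 0, 1, 0, 2, 1, 0, 3, 2, 1, 0, 0, 1, 0, 0, 0, 0, 4, 2, 1, 0, 1, 0, 3, 2, 1]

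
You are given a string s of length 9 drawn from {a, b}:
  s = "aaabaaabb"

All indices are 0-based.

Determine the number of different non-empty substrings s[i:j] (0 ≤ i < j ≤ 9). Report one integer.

31

sorted suffixes:
  #0 SA[0]=0  'aaabaaabb'
  #1 SA[1]=4  'aaabb'
  #2 SA[2]=1  'aabaaabb'
  #3 SA[3]=5  'aabb'
  #4 SA[4]=2  'abaaabb'
  #5 SA[5]=6  'abb'
  #6 SA[6]=8  'b'
  #7 SA[7]=3  'baaabb'
  #8 SA[8]=7  'bb'

SA = [0, 4, 1, 5, 2, 6, 8, 3, 7]
i: (SA[i-1],SA[i]) lcp shared
  1: (0,4) 4 'aaab'
  2: (4,1) 2 'aa'
  3: (1,5) 3 'aab'
  4: (5,2) 1 'a'
  5: (2,6) 2 'ab'
  6: (6,8) 0 ''
  7: (8,3) 1 'b'
  8: (3,7) 1 'b'

n(n+1)/2 = 9·10/2 = 45
Σ LCP = 0 + 4 + 2 + 3 + 1 + 2 + 0 + 1 + 1 = 14
distinct = 45 − 14 = 31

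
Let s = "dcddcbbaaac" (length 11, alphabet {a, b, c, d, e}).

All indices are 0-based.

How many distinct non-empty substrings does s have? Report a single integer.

57

rank→(start, suffix):
  0 → (7, 'aaac')
  1 → (8, 'aac')
  2 → (9, 'ac')
  3 → (6, 'baaac')
  4 → (5, 'bbaaac')
  5 → (10, 'c')
  6 → (4, 'cbbaaac')
  7 → (1, 'cddcbbaaac')
  8 → (3, 'dcbbaaac')
  9 → (0, 'dcddcbbaaac')
  10 → (2, 'ddcbbaaac')

SA = [7, 8, 9, 6, 5, 10, 4, 1, 3, 0, 2]
[i] adj suffixes → lcp
  [1] 7/8 → 2 ('aa')
  [2] 8/9 → 1 ('a')
  [3] 9/6 → 0 ('')
  [4] 6/5 → 1 ('b')
  [5] 5/10 → 0 ('')
  [6] 10/4 → 1 ('c')
  [7] 4/1 → 1 ('c')
  [8] 1/3 → 0 ('')
  [9] 3/0 → 2 ('dc')
  [10] 0/2 → 1 ('d')

n(n+1)/2 = 11·12/2 = 66
Σ LCP = 0 + 2 + 1 + 0 + 1 + 0 + 1 + 1 + 0 + 2 + 1 = 9
distinct = 66 − 9 = 57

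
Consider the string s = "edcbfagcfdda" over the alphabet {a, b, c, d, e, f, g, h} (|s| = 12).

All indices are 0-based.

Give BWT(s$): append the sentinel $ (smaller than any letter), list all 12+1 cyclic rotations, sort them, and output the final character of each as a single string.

rank  rotation       last
    0  $edcbfagcfdda  a
    1  a$edcbfagcfdd  d
    2  agcfdda$edcbf  f
    3  bfagcfdda$edc  c
    4  cbfagcfdda$ed  d
    5  cfdda$edcbfag  g
    6  da$edcbfagcfd  d
    7  dcbfagcfdda$e  e
    8  dda$edcbfagcf  f
    9  edcbfagcfdda$  $
   10  fagcfdda$edcb  b
   11  fdda$edcbfagc  c
   12  gcfdda$edcbfa  a

adfcdgdef$bca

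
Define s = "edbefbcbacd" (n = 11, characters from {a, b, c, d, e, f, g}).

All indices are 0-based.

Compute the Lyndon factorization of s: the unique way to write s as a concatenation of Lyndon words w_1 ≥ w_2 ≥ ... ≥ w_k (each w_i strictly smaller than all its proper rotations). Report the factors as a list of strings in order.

["e", "d", "bef", "bc", "b", "acd"]

emit factor 1: 'e' (i=0, period=1)
emit factor 2: 'd' (i=1, period=1)
emit factor 3: 'bef' (i=2, period=3)
emit factor 4: 'bc' (i=5, period=2)
emit factor 5: 'b' (i=7, period=1)
emit factor 6: 'acd' (i=8, period=3)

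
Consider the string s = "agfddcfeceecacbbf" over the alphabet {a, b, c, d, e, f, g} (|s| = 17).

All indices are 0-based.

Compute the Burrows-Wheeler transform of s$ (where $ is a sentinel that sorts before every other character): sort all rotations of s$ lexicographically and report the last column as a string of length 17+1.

rank  rotation            last
    0  $agfddcfeceecacbbf  f
    1  acbbf$agfddcfeceec  c
    2  agfddcfeceecacbbf$  $
    3  bbf$agfddcfeceecac  c
    4  bf$agfddcfeceecacb  b
    5  cacbbf$agfddcfecee  e
    6  cbbf$agfddcfeceeca  a
    7  ceecacbbf$agfddcfe  e
    8  cfeceecacbbf$agfdd  d
    9  dcfeceecacbbf$agfd  d
   10  ddcfeceecacbbf$agf  f
   11  ecacbbf$agfddcfece  e
   12  eceecacbbf$agfddcf  f
   13  eecacbbf$agfddcfec  c
   14  f$agfddcfeceecacbb  b
   15  fddcfeceecacbbf$ag  g
   16  feceecacbbf$agfddc  c
   17  gfddcfeceecacbbf$a  a

fc$cbeaeddfefcbgca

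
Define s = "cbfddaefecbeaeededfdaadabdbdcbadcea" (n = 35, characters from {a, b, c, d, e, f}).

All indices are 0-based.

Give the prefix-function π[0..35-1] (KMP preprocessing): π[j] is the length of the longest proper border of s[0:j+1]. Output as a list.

π[0] = 0
j=1 s[j]='b': π[1]=0 (border '')
j=2 s[j]='f': π[2]=0 (border '')
j=3 s[j]='d': π[3]=0 (border '')
j=4 s[j]='d': π[4]=0 (border '')
j=5 s[j]='a': π[5]=0 (border '')
j=6 s[j]='e': π[6]=0 (border '')
j=7 s[j]='f': π[7]=0 (border '')
j=8 s[j]='e': π[8]=0 (border '')
j=9 s[j]='c': π[9]=1 (border 'c')
j=10 s[j]='b': π[10]=2 (border 'cb')
j=11 s[j]='e': k: 2→0; π[11]=0 (border '')
j=12 s[j]='a': π[12]=0 (border '')
j=13 s[j]='e': π[13]=0 (border '')
j=14 s[j]='e': π[14]=0 (border '')
j=15 s[j]='d': π[15]=0 (border '')
j=16 s[j]='e': π[16]=0 (border '')
j=17 s[j]='d': π[17]=0 (border '')
j=18 s[j]='f': π[18]=0 (border '')
j=19 s[j]='d': π[19]=0 (border '')
j=20 s[j]='a': π[20]=0 (border '')
j=21 s[j]='a': π[21]=0 (border '')
j=22 s[j]='d': π[22]=0 (border '')
j=23 s[j]='a': π[23]=0 (border '')
j=24 s[j]='b': π[24]=0 (border '')
j=25 s[j]='d': π[25]=0 (border '')
j=26 s[j]='b': π[26]=0 (border '')
j=27 s[j]='d': π[27]=0 (border '')
j=28 s[j]='c': π[28]=1 (border 'c')
j=29 s[j]='b': π[29]=2 (border 'cb')
j=30 s[j]='a': k: 2→0; π[30]=0 (border '')
j=31 s[j]='d': π[31]=0 (border '')
j=32 s[j]='c': π[32]=1 (border 'c')
j=33 s[j]='e': k: 1→0; π[33]=0 (border '')
j=34 s[j]='a': π[34]=0 (border '')

[0, 0, 0, 0, 0, 0, 0, 0, 0, 1, 2, 0, 0, 0, 0, 0, 0, 0, 0, 0, 0, 0, 0, 0, 0, 0, 0, 0, 1, 2, 0, 0, 1, 0, 0]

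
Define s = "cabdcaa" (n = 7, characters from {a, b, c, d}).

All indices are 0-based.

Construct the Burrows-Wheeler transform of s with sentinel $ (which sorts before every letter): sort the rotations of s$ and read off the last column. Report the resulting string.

aaccad$b

rank  rotation  last
    0  $cabdcaa  a
    1  a$cabdca  a
    2  aa$cabdc  c
    3  abdcaa$c  c
    4  bdcaa$ca  a
    5  caa$cabd  d
    6  cabdcaa$  $
    7  dcaa$cab  b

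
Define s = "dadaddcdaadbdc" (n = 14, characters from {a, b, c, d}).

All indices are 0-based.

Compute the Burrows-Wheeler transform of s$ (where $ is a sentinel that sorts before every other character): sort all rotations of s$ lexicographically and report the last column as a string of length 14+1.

rank  rotation         last
    0  $dadaddcdaadbdc  c
    1  aadbdc$dadaddcd  d
    2  adaddcdaadbdc$d  d
    3  adbdc$dadaddcda  a
    4  addcdaadbdc$dad  d
    5  bdc$dadaddcdaad  d
    6  c$dadaddcdaadbd  d
    7  cdaadbdc$dadadd  d
    8  daadbdc$dadaddc  c
    9  dadaddcdaadbdc$  $
   10  daddcdaadbdc$da  a
   11  dbdc$dadaddcdaa  a
   12  dc$dadaddcdaadb  b
   13  dcdaadbdc$dadad  d
   14  ddcdaadbdc$dada  a

cddaddddc$aabda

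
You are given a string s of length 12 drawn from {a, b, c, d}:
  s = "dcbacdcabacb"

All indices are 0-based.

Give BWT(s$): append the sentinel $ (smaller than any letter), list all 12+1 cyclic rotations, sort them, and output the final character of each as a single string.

rank  rotation       last
    0  $dcbacdcabacb  b
    1  abacb$dcbacdc  c
    2  acb$dcbacdcab  b
    3  acdcabacb$dcb  b
    4  b$dcbacdcabac  c
    5  bacb$dcbacdca  a
    6  bacdcabacb$dc  c
    7  cabacb$dcbacd  d
    8  cb$dcbacdcaba  a
    9  cbacdcabacb$d  d
   10  cdcabacb$dcba  a
   11  dcabacb$dcbac  c
   12  dcbacdcabacb$  $

bcbbcacdadac$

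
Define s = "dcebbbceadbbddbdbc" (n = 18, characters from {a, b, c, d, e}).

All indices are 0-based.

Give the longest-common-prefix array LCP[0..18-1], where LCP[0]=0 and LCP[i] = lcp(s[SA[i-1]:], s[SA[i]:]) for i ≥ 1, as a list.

[0, 0, 2, 2, 1, 2, 1, 2, 0, 1, 2, 0, 2, 2, 1, 1, 0, 1]

rank→(start, suffix):
  0 → (8, 'adbbddbdbc')
  1 → (3, 'bbbceadbbddbdbc')
  2 → (4, 'bbceadbbddbdbc')
  3 → (10, 'bbddbdbc')
  4 → (16, 'bc')
  5 → (5, 'bceadbbddbdbc')
  6 → (14, 'bdbc')
  7 → (11, 'bddbdbc')
  8 → (17, 'c')
  9 → (6, 'ceadbbddbdbc')
  10 → (1, 'cebbbceadbbddbdbc')
  11 → (9, 'dbbddbdbc')
  12 → (15, 'dbc')
  13 → (13, 'dbdbc')
  14 → (0, 'dcebbbceadbbddbdbc')
  15 → (12, 'ddbdbc')
  16 → (7, 'eadbbddbdbc')
  17 → (2, 'ebbbceadbbddbdbc')

SA = [8, 3, 4, 10, 16, 5, 14, 11, 17, 6, 1, 9, 15, 13, 0, 12, 7, 2]
rank  pair      lcp
   1  s[8:],s[3:]  0  ''
   2  s[3:],s[4:]  2  'bb'
   3  s[4:],s[10:]  2  'bb'
   4  s[10:],s[16:]  1  'b'
   5  s[16:],s[5:]  2  'bc'
   6  s[5:],s[14:]  1  'b'
   7  s[14:],s[11:]  2  'bd'
   8  s[11:],s[17:]  0  ''
   9  s[17:],s[6:]  1  'c'
  10  s[6:],s[1:]  2  'ce'
  11  s[1:],s[9:]  0  ''
  12  s[9:],s[15:]  2  'db'
  13  s[15:],s[13:]  2  'db'
  14  s[13:],s[0:]  1  'd'
  15  s[0:],s[12:]  1  'd'
  16  s[12:],s[7:]  0  ''
  17  s[7:],s[2:]  1  'e'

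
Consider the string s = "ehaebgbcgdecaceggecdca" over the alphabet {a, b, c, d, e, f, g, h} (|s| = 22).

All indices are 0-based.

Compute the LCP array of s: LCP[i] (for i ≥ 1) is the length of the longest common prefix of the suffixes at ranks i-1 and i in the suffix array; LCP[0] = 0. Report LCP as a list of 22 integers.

rank | idx | suffix
   0 |  21 | a
   1 |  12 | aceggecdca
   2 |   2 | aebgbcgdecaceggecdca
   3 |   6 | bcgdecaceggecdca
   4 |   4 | bgbcgdecaceggecdca
   5 |  20 | ca
   6 |  11 | caceggecdca
   7 |  18 | cdca
   8 |  13 | ceggecdca
   9 |   7 | cgdecaceggecdca
  10 |  19 | dca
  11 |   9 | decaceggecdca
  12 |   3 | ebgbcgdecaceggecdca
  13 |  10 | ecaceggecdca
  14 |  17 | ecdca
  15 |  14 | eggecdca
  16 |   0 | ehaebgbcgdecaceggecdca
  17 |   5 | gbcgdecaceggecdca
  18 |   8 | gdecaceggecdca
  19 |  16 | gecdca
  20 |  15 | ggecdca
  21 |   1 | haebgbcgdecaceggecdca

SA = [21, 12, 2, 6, 4, 20, 11, 18, 13, 7, 19, 9, 3, 10, 17, 14, 0, 5, 8, 16, 15, 1]
i: (SA[i-1],SA[i]) lcp shared
  1: (21,12) 1 'a'
  2: (12,2) 1 'a'
  3: (2,6) 0 ''
  4: (6,4) 1 'b'
  5: (4,20) 0 ''
  6: (20,11) 2 'ca'
  7: (11,18) 1 'c'
  8: (18,13) 1 'c'
  9: (13,7) 1 'c'
  10: (7,19) 0 ''
  11: (19,9) 1 'd'
  12: (9,3) 0 ''
  13: (3,10) 1 'e'
  14: (10,17) 2 'ec'
  15: (17,14) 1 'e'
  16: (14,0) 1 'e'
  17: (0,5) 0 ''
  18: (5,8) 1 'g'
  19: (8,16) 1 'g'
  20: (16,15) 1 'g'
  21: (15,1) 0 ''

[0, 1, 1, 0, 1, 0, 2, 1, 1, 1, 0, 1, 0, 1, 2, 1, 1, 0, 1, 1, 1, 0]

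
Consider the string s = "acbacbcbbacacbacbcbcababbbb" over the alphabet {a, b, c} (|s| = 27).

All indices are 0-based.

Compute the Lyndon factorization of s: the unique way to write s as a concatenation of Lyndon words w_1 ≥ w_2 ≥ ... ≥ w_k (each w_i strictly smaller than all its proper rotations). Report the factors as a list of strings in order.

emit factor 1: 'acbacbcbb' (i=0, period=9)
emit factor 2: 'acacbacbcbc' (i=9, period=11)
emit factor 3: 'ababbbb' (i=20, period=7)

["acbacbcbb", "acacbacbcbc", "ababbbb"]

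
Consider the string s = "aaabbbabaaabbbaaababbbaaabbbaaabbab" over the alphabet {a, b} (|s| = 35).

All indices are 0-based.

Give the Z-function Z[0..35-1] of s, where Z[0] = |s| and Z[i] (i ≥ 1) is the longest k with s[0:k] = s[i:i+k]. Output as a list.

[35, 2, 1, 0, 0, 0, 1, 0, 7, 2, 1, 0, 0, 0, 4, 2, 1, 0, 1, 0, 0, 0, 7, 2, 1, 0, 0, 0, 5, 2, 1, 0, 0, 1, 0]

Z[0]=35
i=1: i≥r, start 0; Z[1]=2 grow→box=[1,3)
i=2: min(r-i=1, Z[1]=2)=1; Z[2]=1
i=3: i≥r, start 0; Z[3]=0
i=4: i≥r, start 0; Z[4]=0
i=5: i≥r, start 0; Z[5]=0
i=6: i≥r, start 0; Z[6]=1 grow→box=[6,7)
i=7: i≥r, start 0; Z[7]=0
i=8: i≥r, start 0; Z[8]=7 grow→box=[8,15)
i=9: min(r-i=6, Z[1]=2)=2; Z[9]=2
i=10: min(r-i=5, Z[2]=1)=1; Z[10]=1
i=11: min(r-i=4, Z[3]=0)=0; Z[11]=0
i=12: min(r-i=3, Z[4]=0)=0; Z[12]=0
i=13: min(r-i=2, Z[5]=0)=0; Z[13]=0
i=14: min(r-i=1, Z[6]=1)=1; Z[14]=4 grow→box=[14,18)
i=15: min(r-i=3, Z[1]=2)=2; Z[15]=2
i=16: min(r-i=2, Z[2]=1)=1; Z[16]=1
i=17: min(r-i=1, Z[3]=0)=0; Z[17]=0
i=18: i≥r, start 0; Z[18]=1 grow→box=[18,19)
i=19: i≥r, start 0; Z[19]=0
i=20: i≥r, start 0; Z[20]=0
i=21: i≥r, start 0; Z[21]=0
i=22: i≥r, start 0; Z[22]=7 grow→box=[22,29)
i=23: min(r-i=6, Z[1]=2)=2; Z[23]=2
i=24: min(r-i=5, Z[2]=1)=1; Z[24]=1
i=25: min(r-i=4, Z[3]=0)=0; Z[25]=0
i=26: min(r-i=3, Z[4]=0)=0; Z[26]=0
i=27: min(r-i=2, Z[5]=0)=0; Z[27]=0
i=28: min(r-i=1, Z[6]=1)=1; Z[28]=5 grow→box=[28,33)
i=29: min(r-i=4, Z[1]=2)=2; Z[29]=2
i=30: min(r-i=3, Z[2]=1)=1; Z[30]=1
i=31: min(r-i=2, Z[3]=0)=0; Z[31]=0
i=32: min(r-i=1, Z[4]=0)=0; Z[32]=0
i=33: i≥r, start 0; Z[33]=1 grow→box=[33,34)
i=34: i≥r, start 0; Z[34]=0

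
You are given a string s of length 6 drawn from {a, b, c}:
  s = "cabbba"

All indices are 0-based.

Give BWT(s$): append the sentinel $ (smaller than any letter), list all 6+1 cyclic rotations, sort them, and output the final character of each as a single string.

rank  rotation last
    0  $cabbba  a
    1  a$cabbb  b
    2  abbba$c  c
    3  ba$cabb  b
    4  bba$cab  b
    5  bbba$ca  a
    6  cabbba$  $

abcbba$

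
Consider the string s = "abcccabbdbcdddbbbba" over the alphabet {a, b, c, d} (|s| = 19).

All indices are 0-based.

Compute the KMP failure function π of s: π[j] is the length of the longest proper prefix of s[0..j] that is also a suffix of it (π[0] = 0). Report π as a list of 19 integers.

[0, 0, 0, 0, 0, 1, 2, 0, 0, 0, 0, 0, 0, 0, 0, 0, 0, 0, 1]

π[0] = 0
j=1 s[j]='b': π[1]=0 (border '')
j=2 s[j]='c': π[2]=0 (border '')
j=3 s[j]='c': π[3]=0 (border '')
j=4 s[j]='c': π[4]=0 (border '')
j=5 s[j]='a': π[5]=1 (border 'a')
j=6 s[j]='b': π[6]=2 (border 'ab')
j=7 s[j]='b': k: 2→0; π[7]=0 (border '')
j=8 s[j]='d': π[8]=0 (border '')
j=9 s[j]='b': π[9]=0 (border '')
j=10 s[j]='c': π[10]=0 (border '')
j=11 s[j]='d': π[11]=0 (border '')
j=12 s[j]='d': π[12]=0 (border '')
j=13 s[j]='d': π[13]=0 (border '')
j=14 s[j]='b': π[14]=0 (border '')
j=15 s[j]='b': π[15]=0 (border '')
j=16 s[j]='b': π[16]=0 (border '')
j=17 s[j]='b': π[17]=0 (border '')
j=18 s[j]='a': π[18]=1 (border 'a')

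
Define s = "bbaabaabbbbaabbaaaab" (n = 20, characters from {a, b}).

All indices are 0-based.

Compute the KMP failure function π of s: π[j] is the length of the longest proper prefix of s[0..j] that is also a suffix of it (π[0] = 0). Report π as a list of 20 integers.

π[0] = 0
j=1 s[j]='b': π[1]=1 (border 'b')
j=2 s[j]='a': k: 1→0; π[2]=0 (border '')
j=3 s[j]='a': π[3]=0 (border '')
j=4 s[j]='b': π[4]=1 (border 'b')
j=5 s[j]='a': k: 1→0; π[5]=0 (border '')
j=6 s[j]='a': π[6]=0 (border '')
j=7 s[j]='b': π[7]=1 (border 'b')
j=8 s[j]='b': π[8]=2 (border 'bb')
j=9 s[j]='b': k: 2→1; π[9]=2 (border 'bb')
j=10 s[j]='b': k: 2→1; π[10]=2 (border 'bb')
j=11 s[j]='a': π[11]=3 (border 'bba')
j=12 s[j]='a': π[12]=4 (border 'bbaa')
j=13 s[j]='b': π[13]=5 (border 'bbaab')
j=14 s[j]='b': k: 5→1; π[14]=2 (border 'bb')
j=15 s[j]='a': π[15]=3 (border 'bba')
j=16 s[j]='a': π[16]=4 (border 'bbaa')
j=17 s[j]='a': k: 4→0; π[17]=0 (border '')
j=18 s[j]='a': π[18]=0 (border '')
j=19 s[j]='b': π[19]=1 (border 'b')

[0, 1, 0, 0, 1, 0, 0, 1, 2, 2, 2, 3, 4, 5, 2, 3, 4, 0, 0, 1]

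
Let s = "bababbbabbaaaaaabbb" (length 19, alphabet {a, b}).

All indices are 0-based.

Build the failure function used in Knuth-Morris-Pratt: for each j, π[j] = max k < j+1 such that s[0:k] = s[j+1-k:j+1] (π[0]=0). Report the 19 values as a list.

π[0] = 0
j=1 s[j]='a': π[1]=0 (border '')
j=2 s[j]='b': π[2]=1 (border 'b')
j=3 s[j]='a': π[3]=2 (border 'ba')
j=4 s[j]='b': π[4]=3 (border 'bab')
j=5 s[j]='b': k: 3→1→0; π[5]=1 (border 'b')
j=6 s[j]='b': k: 1→0; π[6]=1 (border 'b')
j=7 s[j]='a': π[7]=2 (border 'ba')
j=8 s[j]='b': π[8]=3 (border 'bab')
j=9 s[j]='b': k: 3→1→0; π[9]=1 (border 'b')
j=10 s[j]='a': π[10]=2 (border 'ba')
j=11 s[j]='a': k: 2→0; π[11]=0 (border '')
j=12 s[j]='a': π[12]=0 (border '')
j=13 s[j]='a': π[13]=0 (border '')
j=14 s[j]='a': π[14]=0 (border '')
j=15 s[j]='a': π[15]=0 (border '')
j=16 s[j]='b': π[16]=1 (border 'b')
j=17 s[j]='b': k: 1→0; π[17]=1 (border 'b')
j=18 s[j]='b': k: 1→0; π[18]=1 (border 'b')

[0, 0, 1, 2, 3, 1, 1, 2, 3, 1, 2, 0, 0, 0, 0, 0, 1, 1, 1]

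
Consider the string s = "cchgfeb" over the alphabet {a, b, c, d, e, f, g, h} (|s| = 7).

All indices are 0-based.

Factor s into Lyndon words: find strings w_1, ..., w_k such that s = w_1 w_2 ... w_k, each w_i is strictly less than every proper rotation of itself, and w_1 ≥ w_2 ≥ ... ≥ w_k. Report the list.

["cchgfe", "b"]

emit factor 1: 'cchgfe' (i=0, period=6)
emit factor 2: 'b' (i=6, period=1)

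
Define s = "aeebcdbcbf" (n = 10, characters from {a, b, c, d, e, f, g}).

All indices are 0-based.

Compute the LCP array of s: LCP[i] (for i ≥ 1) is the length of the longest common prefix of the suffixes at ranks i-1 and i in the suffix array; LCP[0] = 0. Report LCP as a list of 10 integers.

[0, 0, 2, 1, 0, 1, 0, 0, 1, 0]

rank→(start, suffix):
  0 → (0, 'aeebcdbcbf')
  1 → (6, 'bcbf')
  2 → (3, 'bcdbcbf')
  3 → (8, 'bf')
  4 → (7, 'cbf')
  5 → (4, 'cdbcbf')
  6 → (5, 'dbcbf')
  7 → (2, 'ebcdbcbf')
  8 → (1, 'eebcdbcbf')
  9 → (9, 'f')

SA = [0, 6, 3, 8, 7, 4, 5, 2, 1, 9]
[i] adj suffixes → lcp
  [1] 0/6 → 0 ('')
  [2] 6/3 → 2 ('bc')
  [3] 3/8 → 1 ('b')
  [4] 8/7 → 0 ('')
  [5] 7/4 → 1 ('c')
  [6] 4/5 → 0 ('')
  [7] 5/2 → 0 ('')
  [8] 2/1 → 1 ('e')
  [9] 1/9 → 0 ('')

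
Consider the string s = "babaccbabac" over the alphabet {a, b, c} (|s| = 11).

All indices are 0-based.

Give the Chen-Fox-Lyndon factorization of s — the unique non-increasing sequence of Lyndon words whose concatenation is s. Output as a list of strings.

emit factor 1: 'b' (i=0, period=1)
emit factor 2: 'abaccb' (i=1, period=6)
emit factor 3: 'abac' (i=7, period=4)

["b", "abaccb", "abac"]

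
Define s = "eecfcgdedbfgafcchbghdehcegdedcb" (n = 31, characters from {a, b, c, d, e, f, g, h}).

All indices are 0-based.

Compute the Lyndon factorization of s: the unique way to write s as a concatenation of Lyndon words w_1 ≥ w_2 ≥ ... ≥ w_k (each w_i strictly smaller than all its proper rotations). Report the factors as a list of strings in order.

["e", "e", "cfcgded", "bfg", "afcchbghdehcegdedcb"]

emit factor 1: 'e' (i=0, period=1)
emit factor 2: 'e' (i=1, period=1)
emit factor 3: 'cfcgded' (i=2, period=7)
emit factor 4: 'bfg' (i=9, period=3)
emit factor 5: 'afcchbghdehcegdedcb' (i=12, period=19)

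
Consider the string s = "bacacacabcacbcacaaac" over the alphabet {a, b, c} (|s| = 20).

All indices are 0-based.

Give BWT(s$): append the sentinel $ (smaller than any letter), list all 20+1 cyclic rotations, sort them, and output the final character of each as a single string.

ccacacccbc$caaaabaaba

rank  rotation               last
    0  $bacacacabcacbcacaaac  c
    1  aaac$bacacacabcacbcac  c
    2  aac$bacacacabcacbcaca  a
    3  abcacbcacaaac$bacacac  c
    4  ac$bacacacabcacbcacaa  a
    5  acaaac$bacacacabcacbc  c
    6  acabcacbcacaaac$bacac  c
    7  acacabcacbcacaaac$bac  c
    8  acacacabcacbcacaaac$b  b
    9  acbcacaaac$bacacacabc  c
   10  bacacacabcacbcacaaac$  $
   11  bcacaaac$bacacacabcac  c
   12  bcacbcacaaac$bacacaca  a
   13  c$bacacacabcacbcacaaa  a
   14  caaac$bacacacabcacbca  a
   15  cabcacbcacaaac$bacaca  a
   16  cacaaac$bacacacabcacb  b
   17  cacabcacbcacaaac$baca  a
   18  cacacabcacbcacaaac$ba  a
   19  cacbcacaaac$bacacacab  b
   20  cbcacaaac$bacacacabca  a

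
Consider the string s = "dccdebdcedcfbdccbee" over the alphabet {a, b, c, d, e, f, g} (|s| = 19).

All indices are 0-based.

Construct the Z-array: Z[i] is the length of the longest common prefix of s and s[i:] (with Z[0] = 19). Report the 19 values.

Z[0]=19
i=1: i≥r, start 0; Z[1]=0
i=2: i≥r, start 0; Z[2]=0
i=3: i≥r, start 0; Z[3]=1 scan→box=[3,4)
i=4: i≥r, start 0; Z[4]=0
i=5: i≥r, start 0; Z[5]=0
i=6: i≥r, start 0; Z[6]=2 scan→box=[6,8)
i=7: min(r-i=1, Z[1]=0)=0; Z[7]=0
i=8: i≥r, start 0; Z[8]=0
i=9: i≥r, start 0; Z[9]=2 scan→box=[9,11)
i=10: min(r-i=1, Z[1]=0)=0; Z[10]=0
i=11: i≥r, start 0; Z[11]=0
i=12: i≥r, start 0; Z[12]=0
i=13: i≥r, start 0; Z[13]=3 scan→box=[13,16)
i=14: min(r-i=2, Z[1]=0)=0; Z[14]=0
i=15: min(r-i=1, Z[2]=0)=0; Z[15]=0
i=16: i≥r, start 0; Z[16]=0
i=17: i≥r, start 0; Z[17]=0
i=18: i≥r, start 0; Z[18]=0

[19, 0, 0, 1, 0, 0, 2, 0, 0, 2, 0, 0, 0, 3, 0, 0, 0, 0, 0]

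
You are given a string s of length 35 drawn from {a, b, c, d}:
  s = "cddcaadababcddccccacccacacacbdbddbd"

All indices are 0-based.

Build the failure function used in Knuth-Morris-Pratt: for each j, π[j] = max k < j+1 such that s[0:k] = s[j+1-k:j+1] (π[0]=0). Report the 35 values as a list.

[0, 0, 0, 1, 0, 0, 0, 0, 0, 0, 0, 1, 2, 3, 4, 1, 1, 1, 0, 1, 1, 1, 0, 1, 0, 1, 0, 1, 0, 0, 0, 0, 0, 0, 0]

π[0] = 0
j=1 s[j]='d': π[1]=0 (border '')
j=2 s[j]='d': π[2]=0 (border '')
j=3 s[j]='c': π[3]=1 (border 'c')
j=4 s[j]='a': k: 1→0; π[4]=0 (border '')
j=5 s[j]='a': π[5]=0 (border '')
j=6 s[j]='d': π[6]=0 (border '')
j=7 s[j]='a': π[7]=0 (border '')
j=8 s[j]='b': π[8]=0 (border '')
j=9 s[j]='a': π[9]=0 (border '')
j=10 s[j]='b': π[10]=0 (border '')
j=11 s[j]='c': π[11]=1 (border 'c')
j=12 s[j]='d': π[12]=2 (border 'cd')
j=13 s[j]='d': π[13]=3 (border 'cdd')
j=14 s[j]='c': π[14]=4 (border 'cddc')
j=15 s[j]='c': k: 4→1→0; π[15]=1 (border 'c')
j=16 s[j]='c': k: 1→0; π[16]=1 (border 'c')
j=17 s[j]='c': k: 1→0; π[17]=1 (border 'c')
j=18 s[j]='a': k: 1→0; π[18]=0 (border '')
j=19 s[j]='c': π[19]=1 (border 'c')
j=20 s[j]='c': k: 1→0; π[20]=1 (border 'c')
j=21 s[j]='c': k: 1→0; π[21]=1 (border 'c')
j=22 s[j]='a': k: 1→0; π[22]=0 (border '')
j=23 s[j]='c': π[23]=1 (border 'c')
j=24 s[j]='a': k: 1→0; π[24]=0 (border '')
j=25 s[j]='c': π[25]=1 (border 'c')
j=26 s[j]='a': k: 1→0; π[26]=0 (border '')
j=27 s[j]='c': π[27]=1 (border 'c')
j=28 s[j]='b': k: 1→0; π[28]=0 (border '')
j=29 s[j]='d': π[29]=0 (border '')
j=30 s[j]='b': π[30]=0 (border '')
j=31 s[j]='d': π[31]=0 (border '')
j=32 s[j]='d': π[32]=0 (border '')
j=33 s[j]='b': π[33]=0 (border '')
j=34 s[j]='d': π[34]=0 (border '')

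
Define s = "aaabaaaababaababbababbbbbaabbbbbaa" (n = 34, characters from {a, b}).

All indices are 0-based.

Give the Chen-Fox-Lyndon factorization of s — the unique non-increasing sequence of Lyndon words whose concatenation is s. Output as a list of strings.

emit factor 1: 'aaab' (i=0, period=4)
emit factor 2: 'aaaababaababbababbbbbaabbbbb' (i=4, period=28)
emit factor 3: 'a' (i=32, period=1)
emit factor 4: 'a' (i=33, period=1)

["aaab", "aaaababaababbababbbbbaabbbbb", "a", "a"]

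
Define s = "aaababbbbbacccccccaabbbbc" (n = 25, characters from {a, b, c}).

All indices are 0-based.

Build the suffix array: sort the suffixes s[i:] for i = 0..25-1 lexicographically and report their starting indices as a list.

[0, 1, 18, 2, 4, 19, 10, 3, 9, 8, 7, 6, 5, 20, 21, 22, 23, 24, 17, 16, 15, 14, 13, 12, 11]

sorted suffixes:
  #0 SA[0]=0  'aaababbbbbacccccccaabbbbc'
  #1 SA[1]=1  'aababbbbbacccccccaabbbbc'
  #2 SA[2]=18  'aabbbbc'
  #3 SA[3]=2  'ababbbbbacccccccaabbbbc'
  #4 SA[4]=4  'abbbbbacccccccaabbbbc'
  #5 SA[5]=19  'abbbbc'
  #6 SA[6]=10  'acccccccaabbbbc'
  #7 SA[7]=3  'babbbbbacccccccaabbbbc'
  #8 SA[8]=9  'bacccccccaabbbbc'
  #9 SA[9]=8  'bbacccccccaabbbbc'
  #10 SA[10]=7  'bbbacccccccaabbbbc'
  #11 SA[11]=6  'bbbbacccccccaabbbbc'
  #12 SA[12]=5  'bbbbbacccccccaabbbbc'
  #13 SA[13]=20  'bbbbc'
  #14 SA[14]=21  'bbbc'
  #15 SA[15]=22  'bbc'
  #16 SA[16]=23  'bc'
  #17 SA[17]=24  'c'
  #18 SA[18]=17  'caabbbbc'
  #19 SA[19]=16  'ccaabbbbc'
  #20 SA[20]=15  'cccaabbbbc'
  #21 SA[21]=14  'ccccaabbbbc'
  #22 SA[22]=13  'cccccaabbbbc'
  #23 SA[23]=12  'ccccccaabbbbc'
  #24 SA[24]=11  'cccccccaabbbbc'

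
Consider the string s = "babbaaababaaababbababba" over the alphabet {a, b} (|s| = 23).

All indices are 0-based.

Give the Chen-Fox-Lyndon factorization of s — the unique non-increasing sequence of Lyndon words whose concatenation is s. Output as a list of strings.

["b", "abb", "aaababaaababbababb", "a"]

emit factor 1: 'b' (i=0, period=1)
emit factor 2: 'abb' (i=1, period=3)
emit factor 3: 'aaababaaababbababb' (i=4, period=18)
emit factor 4: 'a' (i=22, period=1)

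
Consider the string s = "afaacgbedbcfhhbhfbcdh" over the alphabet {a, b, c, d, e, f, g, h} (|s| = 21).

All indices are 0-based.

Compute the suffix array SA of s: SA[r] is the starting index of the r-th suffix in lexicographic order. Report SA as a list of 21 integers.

rank | idx | suffix
   0 |   2 | aacgbedbcfhhbhfbcdh
   1 |   3 | acgbedbcfhhbhfbcdh
   2 |   0 | afaacgbedbcfhhbhfbcdh
   3 |  17 | bcdh
   4 |   9 | bcfhhbhfbcdh
   5 |   6 | bedbcfhhbhfbcdh
   6 |  14 | bhfbcdh
   7 |  18 | cdh
   8 |  10 | cfhhbhfbcdh
   9 |   4 | cgbedbcfhhbhfbcdh
  10 |   8 | dbcfhhbhfbcdh
  11 |  19 | dh
  12 |   7 | edbcfhhbhfbcdh
  13 |   1 | faacgbedbcfhhbhfbcdh
  14 |  16 | fbcdh
  15 |  11 | fhhbhfbcdh
  16 |   5 | gbedbcfhhbhfbcdh
  17 |  20 | h
  18 |  13 | hbhfbcdh
  19 |  15 | hfbcdh
  20 |  12 | hhbhfbcdh

[2, 3, 0, 17, 9, 6, 14, 18, 10, 4, 8, 19, 7, 1, 16, 11, 5, 20, 13, 15, 12]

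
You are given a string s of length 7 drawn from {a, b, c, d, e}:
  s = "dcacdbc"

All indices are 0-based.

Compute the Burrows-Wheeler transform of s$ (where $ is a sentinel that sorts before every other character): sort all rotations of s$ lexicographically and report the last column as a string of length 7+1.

ccdbdac$

rank  rotation  last
    0  $dcacdbc  c
    1  acdbc$dc  c
    2  bc$dcacd  d
    3  c$dcacdb  b
    4  cacdbc$d  d
    5  cdbc$dca  a
    6  dbc$dcac  c
    7  dcacdbc$  $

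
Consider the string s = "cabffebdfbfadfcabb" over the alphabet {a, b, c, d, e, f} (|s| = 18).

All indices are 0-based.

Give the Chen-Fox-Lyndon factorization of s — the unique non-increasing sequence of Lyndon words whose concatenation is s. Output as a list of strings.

emit factor 1: 'c' (i=0, period=1)
emit factor 2: 'abffebdfbfadfc' (i=1, period=14)
emit factor 3: 'abb' (i=15, period=3)

["c", "abffebdfbfadfc", "abb"]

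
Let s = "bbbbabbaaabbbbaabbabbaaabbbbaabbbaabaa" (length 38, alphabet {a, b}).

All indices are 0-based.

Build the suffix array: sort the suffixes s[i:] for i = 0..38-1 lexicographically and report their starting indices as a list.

[37, 36, 7, 21, 33, 14, 28, 8, 22, 34, 4, 18, 15, 29, 9, 23, 35, 6, 20, 32, 13, 27, 3, 17, 5, 19, 31, 12, 26, 2, 16, 30, 11, 25, 1, 10, 24, 0]

rank | idx | suffix
   0 |  37 | a
   1 |  36 | aa
   2 |   7 | aaabbbbaabbabbaaabbbbaabbbaabaa
   3 |  21 | aaabbbbaabbbaabaa
   4 |  33 | aabaa
   5 |  14 | aabbabbaaabbbbaabbbaabaa
   6 |  28 | aabbbaabaa
   7 |   8 | aabbbbaabbabbaaabbbbaabbbaabaa
   8 |  22 | aabbbbaabbbaabaa
   9 |  34 | abaa
  10 |   4 | abbaaabbbbaabbabbaaabbbbaabbbaabaa
  11 |  18 | abbaaabbbbaabbbaabaa
  12 |  15 | abbabbaaabbbbaabbbaabaa
  13 |  29 | abbbaabaa
  14 |   9 | abbbbaabbabbaaabbbbaabbbaabaa
  15 |  23 | abbbbaabbbaabaa
  16 |  35 | baa
  17 |   6 | baaabbbbaabbabbaaabbbbaabbbaabaa
  18 |  20 | baaabbbbaabbbaabaa
  19 |  32 | baabaa
  20 |  13 | baabbabbaaabbbbaabbbaabaa
  21 |  27 | baabbbaabaa
  22 |   3 | babbaaabbbbaabbabbaaabbbbaabbbaabaa
  23 |  17 | babbaaabbbbaabbbaabaa
  24 |   5 | bbaaabbbbaabbabbaaabbbbaabbbaabaa
  25 |  19 | bbaaabbbbaabbbaabaa
  26 |  31 | bbaabaa
  27 |  12 | bbaabbabbaaabbbbaabbbaabaa
  28 |  26 | bbaabbbaabaa
  29 |   2 | bbabbaaabbbbaabbabbaaabbbbaabbbaabaa
  30 |  16 | bbabbaaabbbbaabbbaabaa
  31 |  30 | bbbaabaa
  32 |  11 | bbbaabbabbaaabbbbaabbbaabaa
  33 |  25 | bbbaabbbaabaa
  34 |   1 | bbbabbaaabbbbaabbabbaaabbbbaabbbaabaa
  35 |  10 | bbbbaabbabbaaabbbbaabbbaabaa
  36 |  24 | bbbbaabbbaabaa
  37 |   0 | bbbbabbaaabbbbaabbabbaaabbbbaabbbaabaa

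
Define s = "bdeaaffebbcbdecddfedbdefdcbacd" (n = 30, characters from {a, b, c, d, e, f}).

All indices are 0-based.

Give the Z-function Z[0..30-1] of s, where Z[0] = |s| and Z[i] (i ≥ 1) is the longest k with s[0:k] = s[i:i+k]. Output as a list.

Z[0]=30
i=1: outside box; Z[1]=0
i=2: outside box; Z[2]=0
i=3: outside box; Z[3]=0
i=4: outside box; Z[4]=0
i=5: outside box; Z[5]=0
i=6: outside box; Z[6]=0
i=7: outside box; Z[7]=0
i=8: outside box; Z[8]=1 scan→box=[8,9)
i=9: outside box; Z[9]=1 scan→box=[9,10)
i=10: outside box; Z[10]=0
i=11: outside box; Z[11]=3 scan→box=[11,14)
i=12: min(r-i=2, Z[1]=0)=0; Z[12]=0
i=13: min(r-i=1, Z[2]=0)=0; Z[13]=0
i=14: outside box; Z[14]=0
i=15: outside box; Z[15]=0
i=16: outside box; Z[16]=0
i=17: outside box; Z[17]=0
i=18: outside box; Z[18]=0
i=19: outside box; Z[19]=0
i=20: outside box; Z[20]=3 scan→box=[20,23)
i=21: min(r-i=2, Z[1]=0)=0; Z[21]=0
i=22: min(r-i=1, Z[2]=0)=0; Z[22]=0
i=23: outside box; Z[23]=0
i=24: outside box; Z[24]=0
i=25: outside box; Z[25]=0
i=26: outside box; Z[26]=1 scan→box=[26,27)
i=27: outside box; Z[27]=0
i=28: outside box; Z[28]=0
i=29: outside box; Z[29]=0

[30, 0, 0, 0, 0, 0, 0, 0, 1, 1, 0, 3, 0, 0, 0, 0, 0, 0, 0, 0, 3, 0, 0, 0, 0, 0, 1, 0, 0, 0]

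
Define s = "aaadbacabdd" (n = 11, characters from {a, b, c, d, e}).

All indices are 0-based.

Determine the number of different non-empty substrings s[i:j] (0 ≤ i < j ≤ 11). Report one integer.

rank→(start, suffix):
  0 → (0, 'aaadbacabdd')
  1 → (1, 'aadbacabdd')
  2 → (7, 'abdd')
  3 → (5, 'acabdd')
  4 → (2, 'adbacabdd')
  5 → (4, 'bacabdd')
  6 → (8, 'bdd')
  7 → (6, 'cabdd')
  8 → (10, 'd')
  9 → (3, 'dbacabdd')
  10 → (9, 'dd')

SA = [0, 1, 7, 5, 2, 4, 8, 6, 10, 3, 9]
rank  pair      lcp
   1  s[0:],s[1:]  2  'aa'
   2  s[1:],s[7:]  1  'a'
   3  s[7:],s[5:]  1  'a'
   4  s[5:],s[2:]  1  'a'
   5  s[2:],s[4:]  0  ''
   6  s[4:],s[8:]  1  'b'
   7  s[8:],s[6:]  0  ''
   8  s[6:],s[10:]  0  ''
   9  s[10:],s[3:]  1  'd'
  10  s[3:],s[9:]  1  'd'

n(n+1)/2 = 11·12/2 = 66
Σ LCP = 0 + 2 + 1 + 1 + 1 + 0 + 1 + 0 + 0 + 1 + 1 = 8
distinct = 66 − 8 = 58

58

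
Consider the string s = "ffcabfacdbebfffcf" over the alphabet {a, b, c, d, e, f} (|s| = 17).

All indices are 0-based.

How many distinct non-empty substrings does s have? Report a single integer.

137

sorted suffixes:
  #0 SA[0]=3  'abfacdbebfffcf'
  #1 SA[1]=6  'acdbebfffcf'
  #2 SA[2]=9  'bebfffcf'
  #3 SA[3]=4  'bfacdbebfffcf'
  #4 SA[4]=11  'bfffcf'
  #5 SA[5]=2  'cabfacdbebfffcf'
  #6 SA[6]=7  'cdbebfffcf'
  #7 SA[7]=15  'cf'
  #8 SA[8]=8  'dbebfffcf'
  #9 SA[9]=10  'ebfffcf'
  #10 SA[10]=16  'f'
  #11 SA[11]=5  'facdbebfffcf'
  #12 SA[12]=1  'fcabfacdbebfffcf'
  #13 SA[13]=14  'fcf'
  #14 SA[14]=0  'ffcabfacdbebfffcf'
  #15 SA[15]=13  'ffcf'
  #16 SA[16]=12  'fffcf'

SA = [3, 6, 9, 4, 11, 2, 7, 15, 8, 10, 16, 5, 1, 14, 0, 13, 12]
rank  pair      lcp
   1  s[3:],s[6:]  1  'a'
   2  s[6:],s[9:]  0  ''
   3  s[9:],s[4:]  1  'b'
   4  s[4:],s[11:]  2  'bf'
   5  s[11:],s[2:]  0  ''
   6  s[2:],s[7:]  1  'c'
   7  s[7:],s[15:]  1  'c'
   8  s[15:],s[8:]  0  ''
   9  s[8:],s[10:]  0  ''
  10  s[10:],s[16:]  0  ''
  11  s[16:],s[5:]  1  'f'
  12  s[5:],s[1:]  1  'f'
  13  s[1:],s[14:]  2  'fc'
  14  s[14:],s[0:]  1  'f'
  15  s[0:],s[13:]  3  'ffc'
  16  s[13:],s[12:]  2  'ff'

n(n+1)/2 = 17·18/2 = 153
Σ LCP = 0 + 1 + 0 + 1 + 2 + 0 + 1 + 1 + 0 + 0 + 0 + 1 + 1 + 2 + 1 + 3 + 2 = 16
distinct = 153 − 16 = 137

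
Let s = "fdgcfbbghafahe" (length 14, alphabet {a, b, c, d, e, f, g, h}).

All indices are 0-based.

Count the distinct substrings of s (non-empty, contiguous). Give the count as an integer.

99

sorted suffixes:
  #0 SA[0]=9  'afahe'
  #1 SA[1]=11  'ahe'
  #2 SA[2]=5  'bbghafahe'
  #3 SA[3]=6  'bghafahe'
  #4 SA[4]=3  'cfbbghafahe'
  #5 SA[5]=1  'dgcfbbghafahe'
  #6 SA[6]=13  'e'
  #7 SA[7]=10  'fahe'
  #8 SA[8]=4  'fbbghafahe'
  #9 SA[9]=0  'fdgcfbbghafahe'
  #10 SA[10]=2  'gcfbbghafahe'
  #11 SA[11]=7  'ghafahe'
  #12 SA[12]=8  'hafahe'
  #13 SA[13]=12  'he'

SA = [9, 11, 5, 6, 3, 1, 13, 10, 4, 0, 2, 7, 8, 12]
i: (SA[i-1],SA[i]) lcp shared
  1: (9,11) 1 'a'
  2: (11,5) 0 ''
  3: (5,6) 1 'b'
  4: (6,3) 0 ''
  5: (3,1) 0 ''
  6: (1,13) 0 ''
  7: (13,10) 0 ''
  8: (10,4) 1 'f'
  9: (4,0) 1 'f'
  10: (0,2) 0 ''
  11: (2,7) 1 'g'
  12: (7,8) 0 ''
  13: (8,12) 1 'h'

n(n+1)/2 = 14·15/2 = 105
Σ LCP = 0 + 1 + 0 + 1 + 0 + 0 + 0 + 0 + 1 + 1 + 0 + 1 + 0 + 1 = 6
distinct = 105 − 6 = 99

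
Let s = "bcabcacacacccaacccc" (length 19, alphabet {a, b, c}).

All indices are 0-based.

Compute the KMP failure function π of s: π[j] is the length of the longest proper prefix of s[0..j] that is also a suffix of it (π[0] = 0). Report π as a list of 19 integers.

π[0] = 0
j=1 s[j]='c': π[1]=0 (border '')
j=2 s[j]='a': π[2]=0 (border '')
j=3 s[j]='b': π[3]=1 (border 'b')
j=4 s[j]='c': π[4]=2 (border 'bc')
j=5 s[j]='a': π[5]=3 (border 'bca')
j=6 s[j]='c': k: 3→0; π[6]=0 (border '')
j=7 s[j]='a': π[7]=0 (border '')
j=8 s[j]='c': π[8]=0 (border '')
j=9 s[j]='a': π[9]=0 (border '')
j=10 s[j]='c': π[10]=0 (border '')
j=11 s[j]='c': π[11]=0 (border '')
j=12 s[j]='c': π[12]=0 (border '')
j=13 s[j]='a': π[13]=0 (border '')
j=14 s[j]='a': π[14]=0 (border '')
j=15 s[j]='c': π[15]=0 (border '')
j=16 s[j]='c': π[16]=0 (border '')
j=17 s[j]='c': π[17]=0 (border '')
j=18 s[j]='c': π[18]=0 (border '')

[0, 0, 0, 1, 2, 3, 0, 0, 0, 0, 0, 0, 0, 0, 0, 0, 0, 0, 0]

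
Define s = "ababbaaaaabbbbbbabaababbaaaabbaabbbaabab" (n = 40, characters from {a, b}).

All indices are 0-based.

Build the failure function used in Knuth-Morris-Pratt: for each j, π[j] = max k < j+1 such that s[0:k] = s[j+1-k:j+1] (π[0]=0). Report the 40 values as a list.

π[0] = 0
j=1 s[j]='b': π[1]=0 (border '')
j=2 s[j]='a': π[2]=1 (border 'a')
j=3 s[j]='b': π[3]=2 (border 'ab')
j=4 s[j]='b': k: 2→0; π[4]=0 (border '')
j=5 s[j]='a': π[5]=1 (border 'a')
j=6 s[j]='a': k: 1→0; π[6]=1 (border 'a')
j=7 s[j]='a': k: 1→0; π[7]=1 (border 'a')
j=8 s[j]='a': k: 1→0; π[8]=1 (border 'a')
j=9 s[j]='a': k: 1→0; π[9]=1 (border 'a')
j=10 s[j]='b': π[10]=2 (border 'ab')
j=11 s[j]='b': k: 2→0; π[11]=0 (border '')
j=12 s[j]='b': π[12]=0 (border '')
j=13 s[j]='b': π[13]=0 (border '')
j=14 s[j]='b': π[14]=0 (border '')
j=15 s[j]='b': π[15]=0 (border '')
j=16 s[j]='a': π[16]=1 (border 'a')
j=17 s[j]='b': π[17]=2 (border 'ab')
j=18 s[j]='a': π[18]=3 (border 'aba')
j=19 s[j]='a': k: 3→1→0; π[19]=1 (border 'a')
j=20 s[j]='b': π[20]=2 (border 'ab')
j=21 s[j]='a': π[21]=3 (border 'aba')
j=22 s[j]='b': π[22]=4 (border 'abab')
j=23 s[j]='b': π[23]=5 (border 'ababb')
j=24 s[j]='a': π[24]=6 (border 'ababba')
j=25 s[j]='a': π[25]=7 (border 'ababbaa')
j=26 s[j]='a': π[26]=8 (border 'ababbaaa')
j=27 s[j]='a': π[27]=9 (border 'ababbaaaa')
j=28 s[j]='b': k: 9→1; π[28]=2 (border 'ab')
j=29 s[j]='b': k: 2→0; π[29]=0 (border '')
j=30 s[j]='a': π[30]=1 (border 'a')
j=31 s[j]='a': k: 1→0; π[31]=1 (border 'a')
j=32 s[j]='b': π[32]=2 (border 'ab')
j=33 s[j]='b': k: 2→0; π[33]=0 (border '')
j=34 s[j]='b': π[34]=0 (border '')
j=35 s[j]='a': π[35]=1 (border 'a')
j=36 s[j]='a': k: 1→0; π[36]=1 (border 'a')
j=37 s[j]='b': π[37]=2 (border 'ab')
j=38 s[j]='a': π[38]=3 (border 'aba')
j=39 s[j]='b': π[39]=4 (border 'abab')

[0, 0, 1, 2, 0, 1, 1, 1, 1, 1, 2, 0, 0, 0, 0, 0, 1, 2, 3, 1, 2, 3, 4, 5, 6, 7, 8, 9, 2, 0, 1, 1, 2, 0, 0, 1, 1, 2, 3, 4]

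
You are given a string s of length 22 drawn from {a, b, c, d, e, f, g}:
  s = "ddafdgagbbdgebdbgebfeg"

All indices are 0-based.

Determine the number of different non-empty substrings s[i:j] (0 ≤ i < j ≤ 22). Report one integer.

rank→(start, suffix):
  0 → (2, 'afdgagbbdgebdbgebfeg')
  1 → (6, 'agbbdgebdbgebfeg')
  2 → (8, 'bbdgebdbgebfeg')
  3 → (13, 'bdbgebfeg')
  4 → (9, 'bdgebdbgebfeg')
  5 → (18, 'bfeg')
  6 → (15, 'bgebfeg')
  7 → (1, 'dafdgagbbdgebdbgebfeg')
  8 → (14, 'dbgebfeg')
  9 → (0, 'ddafdgagbbdgebdbgebfeg')
  10 → (4, 'dgagbbdgebdbgebfeg')
  11 → (10, 'dgebdbgebfeg')
  12 → (12, 'ebdbgebfeg')
  13 → (17, 'ebfeg')
  14 → (20, 'eg')
  15 → (3, 'fdgagbbdgebdbgebfeg')
  16 → (19, 'feg')
  17 → (21, 'g')
  18 → (5, 'gagbbdgebdbgebfeg')
  19 → (7, 'gbbdgebdbgebfeg')
  20 → (11, 'gebdbgebfeg')
  21 → (16, 'gebfeg')

SA = [2, 6, 8, 13, 9, 18, 15, 1, 14, 0, 4, 10, 12, 17, 20, 3, 19, 21, 5, 7, 11, 16]
rank  pair      lcp
   1  s[2:],s[6:]  1  'a'
   2  s[6:],s[8:]  0  ''
   3  s[8:],s[13:]  1  'b'
   4  s[13:],s[9:]  2  'bd'
   5  s[9:],s[18:]  1  'b'
   6  s[18:],s[15:]  1  'b'
   7  s[15:],s[1:]  0  ''
   8  s[1:],s[14:]  1  'd'
   9  s[14:],s[0:]  1  'd'
  10  s[0:],s[4:]  1  'd'
  11  s[4:],s[10:]  2  'dg'
  12  s[10:],s[12:]  0  ''
  13  s[12:],s[17:]  2  'eb'
  14  s[17:],s[20:]  1  'e'
  15  s[20:],s[3:]  0  ''
  16  s[3:],s[19:]  1  'f'
  17  s[19:],s[21:]  0  ''
  18  s[21:],s[5:]  1  'g'
  19  s[5:],s[7:]  1  'g'
  20  s[7:],s[11:]  1  'g'
  21  s[11:],s[16:]  3  'geb'

n(n+1)/2 = 22·23/2 = 253
Σ LCP = 0 + 1 + 0 + 1 + 2 + 1 + 1 + 0 + 1 + 1 + 1 + 2 + 0 + 2 + 1 + 0 + 1 + 0 + 1 + 1 + 1 + 3 = 21
distinct = 253 − 21 = 232

232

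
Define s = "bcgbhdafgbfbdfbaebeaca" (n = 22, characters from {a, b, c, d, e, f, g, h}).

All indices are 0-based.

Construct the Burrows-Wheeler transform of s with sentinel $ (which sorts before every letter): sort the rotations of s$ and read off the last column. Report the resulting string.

rank  rotation                 last
    0  $bcgbhdafgbfbdfbaebeaca  a
    1  a$bcgbhdafgbfbdfbaebeac  c
    2  aca$bcgbhdafgbfbdfbaebe  e
    3  aebeaca$bcgbhdafgbfbdfb  b
    4  afgbfbdfbaebeaca$bcgbhd  d
    5  baebeaca$bcgbhdafgbfbdf  f
    6  bcgbhdafgbfbdfbaebeaca$  $
    7  bdfbaebeaca$bcgbhdafgbf  f
    8  beaca$bcgbhdafgbfbdfbae  e
    9  bfbdfbaebeaca$bcgbhdafg  g
   10  bhdafgbfbdfbaebeaca$bcg  g
   11  ca$bcgbhdafgbfbdfbaebea  a
   12  cgbhdafgbfbdfbaebeaca$b  b
   13  dafgbfbdfbaebeaca$bcgbh  h
   14  dfbaebeaca$bcgbhdafgbfb  b
   15  eaca$bcgbhdafgbfbdfbaeb  b
   16  ebeaca$bcgbhdafgbfbdfba  a
   17  fbaebeaca$bcgbhdafgbfbd  d
   18  fbdfbaebeaca$bcgbhdafgb  b
   19  fgbfbdfbaebeaca$bcgbhda  a
   20  gbfbdfbaebeaca$bcgbhdaf  f
   21  gbhdafgbfbdfbaebeaca$bc  c
   22  hdafgbfbdfbaebeaca$bcgb  b

acebdf$feggabhbbadbafcb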